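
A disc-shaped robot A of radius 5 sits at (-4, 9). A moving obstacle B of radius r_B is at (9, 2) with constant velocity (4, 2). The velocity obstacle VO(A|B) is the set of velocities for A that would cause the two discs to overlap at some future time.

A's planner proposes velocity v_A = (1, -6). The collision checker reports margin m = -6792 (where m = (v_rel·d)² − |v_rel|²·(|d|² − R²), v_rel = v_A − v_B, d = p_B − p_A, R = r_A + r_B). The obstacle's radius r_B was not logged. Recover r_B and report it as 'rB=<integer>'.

m = -6792
d = (13, -7);  v_rel = (-3, -8),  |v_rel|² = 73
v_rel×d = (-3)·(-7) − (-8)·(13) = 125
since m = R²·73 − 125²:  R² = (15625 + -6792) / 73 = 121
R = √121 = 11  ⇒  r_B = 11 − 5 = 6

rB=6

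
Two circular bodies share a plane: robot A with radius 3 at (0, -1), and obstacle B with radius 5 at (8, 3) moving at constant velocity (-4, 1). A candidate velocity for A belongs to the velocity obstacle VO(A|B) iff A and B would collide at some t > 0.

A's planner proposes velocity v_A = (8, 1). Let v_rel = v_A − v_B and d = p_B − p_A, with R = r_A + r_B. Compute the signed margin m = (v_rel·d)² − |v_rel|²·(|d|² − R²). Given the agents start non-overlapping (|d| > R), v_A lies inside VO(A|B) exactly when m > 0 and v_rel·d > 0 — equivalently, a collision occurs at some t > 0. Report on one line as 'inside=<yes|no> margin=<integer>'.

d = (8, 4),  |d|² = 80;  R = 3+5 = 8,  c = 80−8² = 16
v_rel = (12, 0),  |v_rel|² = 144;  v_rel·d = (12)·(8) + (0)·(4) = 96
144·t² − 192·t + 16 = 0  ⇒  m = 96² − 144·16 = 6912
m = 6912 > 0,  v_rel·d = 96 > 0  ⇒  inside

inside=yes margin=6912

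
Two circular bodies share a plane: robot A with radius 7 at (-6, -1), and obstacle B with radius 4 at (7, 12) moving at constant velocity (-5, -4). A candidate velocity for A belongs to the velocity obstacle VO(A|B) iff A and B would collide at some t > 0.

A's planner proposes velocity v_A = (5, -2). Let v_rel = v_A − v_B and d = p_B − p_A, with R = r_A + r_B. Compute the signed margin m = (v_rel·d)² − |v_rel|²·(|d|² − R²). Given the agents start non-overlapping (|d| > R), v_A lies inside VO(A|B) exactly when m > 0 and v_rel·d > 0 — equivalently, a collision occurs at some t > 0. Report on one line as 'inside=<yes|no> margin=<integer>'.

d = (13, 13),  |d|² = 338;  R = 7+4 = 11,  c = 338−11² = 217
v_rel = (10, 2),  |v_rel|² = 104;  v_rel·d = (10)·(13) + (2)·(13) = 156
104·t² − 312·t + 217 = 0  ⇒  m = 156² − 104·217 = 1768
m = 1768 > 0,  v_rel·d = 156 > 0  ⇒  inside

inside=yes margin=1768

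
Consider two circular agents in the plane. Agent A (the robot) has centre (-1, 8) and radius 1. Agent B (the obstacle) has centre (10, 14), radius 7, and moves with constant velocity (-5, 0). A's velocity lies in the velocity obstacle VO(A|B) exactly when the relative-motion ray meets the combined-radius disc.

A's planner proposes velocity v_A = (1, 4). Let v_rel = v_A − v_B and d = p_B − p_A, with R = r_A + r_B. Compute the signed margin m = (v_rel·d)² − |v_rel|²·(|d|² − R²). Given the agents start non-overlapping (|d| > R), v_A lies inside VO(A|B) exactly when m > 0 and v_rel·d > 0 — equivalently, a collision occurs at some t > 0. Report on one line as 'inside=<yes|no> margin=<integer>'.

d = (11, 6),  |d|² = 157;  R = 1+7 = 8,  c = 157−8² = 93
v_rel = (6, 4),  |v_rel|² = 52;  v_rel·d = (6)·(11) + (4)·(6) = 90
52·t² − 180·t + 93 = 0  ⇒  m = 90² − 52·93 = 3264
m = 3264 > 0,  v_rel·d = 90 > 0  ⇒  inside

inside=yes margin=3264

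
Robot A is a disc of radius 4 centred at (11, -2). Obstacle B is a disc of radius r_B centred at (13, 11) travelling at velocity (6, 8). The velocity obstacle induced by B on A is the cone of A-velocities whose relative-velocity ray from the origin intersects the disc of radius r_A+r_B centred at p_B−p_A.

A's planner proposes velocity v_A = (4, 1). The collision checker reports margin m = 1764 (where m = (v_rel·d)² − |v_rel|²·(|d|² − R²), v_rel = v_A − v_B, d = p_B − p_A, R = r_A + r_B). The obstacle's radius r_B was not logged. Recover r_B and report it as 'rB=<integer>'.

m = 1764
d = (2, 13);  v_rel = (-2, -7),  |v_rel|² = 53
v_rel×d = (-2)·(13) − (-7)·(2) = -12
since m = R²·53 − (-12)²:  R² = (144 + 1764) / 53 = 36
R = √36 = 6  ⇒  r_B = 6 − 4 = 2

rB=2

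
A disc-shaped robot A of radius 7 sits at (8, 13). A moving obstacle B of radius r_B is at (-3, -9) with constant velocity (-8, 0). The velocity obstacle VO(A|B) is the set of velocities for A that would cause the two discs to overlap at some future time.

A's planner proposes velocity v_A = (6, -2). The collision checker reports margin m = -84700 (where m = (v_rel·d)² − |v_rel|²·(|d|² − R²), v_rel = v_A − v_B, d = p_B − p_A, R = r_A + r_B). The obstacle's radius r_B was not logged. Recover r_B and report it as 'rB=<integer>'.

m = -84700
d = (-11, -22);  v_rel = (14, -2),  |v_rel|² = 200
v_rel×d = (14)·(-22) − (-2)·(-11) = -330
since m = R²·200 − (-330)²:  R² = (108900 + -84700) / 200 = 121
R = √121 = 11  ⇒  r_B = 11 − 7 = 4

rB=4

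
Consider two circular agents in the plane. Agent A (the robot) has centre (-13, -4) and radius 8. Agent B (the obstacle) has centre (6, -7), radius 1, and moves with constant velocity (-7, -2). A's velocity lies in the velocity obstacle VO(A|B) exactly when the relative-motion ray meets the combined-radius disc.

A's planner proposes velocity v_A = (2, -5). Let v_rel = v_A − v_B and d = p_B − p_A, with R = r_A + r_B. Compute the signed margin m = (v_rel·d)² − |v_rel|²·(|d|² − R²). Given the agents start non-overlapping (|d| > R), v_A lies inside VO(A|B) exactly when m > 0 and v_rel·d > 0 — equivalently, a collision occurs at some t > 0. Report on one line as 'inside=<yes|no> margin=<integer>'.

d = (19, -3),  |d|² = 370;  R = 8+1 = 9,  c = 370−9² = 289
v_rel = (9, -3),  |v_rel|² = 90;  v_rel·d = (9)·(19) + (-3)·(-3) = 180
90·t² − 360·t + 289 = 0  ⇒  m = 180² − 90·289 = 6390
m = 6390 > 0,  v_rel·d = 180 > 0  ⇒  inside

inside=yes margin=6390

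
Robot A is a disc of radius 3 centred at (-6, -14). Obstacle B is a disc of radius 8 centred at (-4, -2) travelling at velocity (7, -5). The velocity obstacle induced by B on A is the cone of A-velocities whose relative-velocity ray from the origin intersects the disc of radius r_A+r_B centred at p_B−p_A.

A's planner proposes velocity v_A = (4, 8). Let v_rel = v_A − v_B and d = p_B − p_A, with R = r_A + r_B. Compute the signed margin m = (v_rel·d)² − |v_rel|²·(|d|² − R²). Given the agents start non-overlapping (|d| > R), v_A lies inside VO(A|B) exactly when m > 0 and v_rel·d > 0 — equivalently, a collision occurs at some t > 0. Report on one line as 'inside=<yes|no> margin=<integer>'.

d = (2, 12),  |d|² = 148;  R = 3+8 = 11,  c = 148−11² = 27
v_rel = (-3, 13),  |v_rel|² = 178;  v_rel·d = (-3)·(2) + (13)·(12) = 150
178·t² − 300·t + 27 = 0  ⇒  m = 150² − 178·27 = 17694
m = 17694 > 0,  v_rel·d = 150 > 0  ⇒  inside

inside=yes margin=17694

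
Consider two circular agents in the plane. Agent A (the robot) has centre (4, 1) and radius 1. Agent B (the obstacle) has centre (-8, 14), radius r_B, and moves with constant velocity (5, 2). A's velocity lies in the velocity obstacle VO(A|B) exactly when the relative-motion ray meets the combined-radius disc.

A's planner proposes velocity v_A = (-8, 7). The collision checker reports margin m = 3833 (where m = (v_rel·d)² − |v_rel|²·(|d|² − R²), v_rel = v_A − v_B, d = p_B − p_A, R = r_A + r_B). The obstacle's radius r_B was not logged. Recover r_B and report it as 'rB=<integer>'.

m = 3833
d = (-12, 13);  v_rel = (-13, 5),  |v_rel|² = 194
v_rel×d = (-13)·(13) − (5)·(-12) = -109
since m = R²·194 − (-109)²:  R² = (11881 + 3833) / 194 = 81
R = √81 = 9  ⇒  r_B = 9 − 1 = 8

rB=8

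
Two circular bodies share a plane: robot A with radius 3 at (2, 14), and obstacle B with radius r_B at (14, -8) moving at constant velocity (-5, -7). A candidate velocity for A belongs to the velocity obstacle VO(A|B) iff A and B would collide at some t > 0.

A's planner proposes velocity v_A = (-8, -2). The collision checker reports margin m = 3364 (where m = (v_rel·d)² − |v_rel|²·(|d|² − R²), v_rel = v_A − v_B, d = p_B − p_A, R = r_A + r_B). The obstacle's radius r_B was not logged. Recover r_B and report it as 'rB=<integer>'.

m = 3364
d = (12, -22);  v_rel = (-3, 5),  |v_rel|² = 34
v_rel×d = (-3)·(-22) − (5)·(12) = 6
since m = R²·34 − 6²:  R² = (36 + 3364) / 34 = 100
R = √100 = 10  ⇒  r_B = 10 − 3 = 7

rB=7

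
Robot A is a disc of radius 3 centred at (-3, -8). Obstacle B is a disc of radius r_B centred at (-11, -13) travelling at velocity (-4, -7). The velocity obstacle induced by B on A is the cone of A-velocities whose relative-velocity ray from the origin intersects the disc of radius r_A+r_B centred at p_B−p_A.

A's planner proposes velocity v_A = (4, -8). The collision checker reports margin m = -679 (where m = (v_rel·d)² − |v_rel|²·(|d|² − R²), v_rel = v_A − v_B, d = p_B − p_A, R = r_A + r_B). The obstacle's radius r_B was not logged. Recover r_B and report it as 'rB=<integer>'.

m = -679
d = (-8, -5);  v_rel = (8, -1),  |v_rel|² = 65
v_rel×d = (8)·(-5) − (-1)·(-8) = -48
since m = R²·65 − (-48)²:  R² = (2304 + -679) / 65 = 25
R = √25 = 5  ⇒  r_B = 5 − 3 = 2

rB=2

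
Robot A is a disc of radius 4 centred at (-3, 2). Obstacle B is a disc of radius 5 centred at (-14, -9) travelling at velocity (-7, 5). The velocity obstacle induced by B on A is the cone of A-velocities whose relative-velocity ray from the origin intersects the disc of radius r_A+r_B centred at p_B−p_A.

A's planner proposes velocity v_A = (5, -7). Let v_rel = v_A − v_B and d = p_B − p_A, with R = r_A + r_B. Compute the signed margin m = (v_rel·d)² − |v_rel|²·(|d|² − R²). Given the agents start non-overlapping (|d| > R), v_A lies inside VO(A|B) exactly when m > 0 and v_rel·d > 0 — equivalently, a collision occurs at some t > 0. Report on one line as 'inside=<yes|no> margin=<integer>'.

d = (-11, -11),  |d|² = 242;  R = 4+5 = 9,  c = 242−9² = 161
v_rel = (12, -12),  |v_rel|² = 288;  v_rel·d = (12)·(-11) + (-12)·(-11) = 0
288·t² − 0·t + 161 = 0  ⇒  m = 0² − 288·161 = -46368
m = -46368 < 0,  v_rel·d = 0 = 0  ⇒  outside

inside=no margin=-46368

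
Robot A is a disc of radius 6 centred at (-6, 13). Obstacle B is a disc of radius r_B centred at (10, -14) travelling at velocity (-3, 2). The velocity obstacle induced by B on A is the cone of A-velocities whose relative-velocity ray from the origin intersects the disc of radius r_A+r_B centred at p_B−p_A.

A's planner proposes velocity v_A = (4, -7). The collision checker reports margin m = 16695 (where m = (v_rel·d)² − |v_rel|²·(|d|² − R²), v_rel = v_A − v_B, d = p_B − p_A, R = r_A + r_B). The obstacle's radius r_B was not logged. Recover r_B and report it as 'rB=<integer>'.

m = 16695
d = (16, -27);  v_rel = (7, -9),  |v_rel|² = 130
v_rel×d = (7)·(-27) − (-9)·(16) = -45
since m = R²·130 − (-45)²:  R² = (2025 + 16695) / 130 = 144
R = √144 = 12  ⇒  r_B = 12 − 6 = 6

rB=6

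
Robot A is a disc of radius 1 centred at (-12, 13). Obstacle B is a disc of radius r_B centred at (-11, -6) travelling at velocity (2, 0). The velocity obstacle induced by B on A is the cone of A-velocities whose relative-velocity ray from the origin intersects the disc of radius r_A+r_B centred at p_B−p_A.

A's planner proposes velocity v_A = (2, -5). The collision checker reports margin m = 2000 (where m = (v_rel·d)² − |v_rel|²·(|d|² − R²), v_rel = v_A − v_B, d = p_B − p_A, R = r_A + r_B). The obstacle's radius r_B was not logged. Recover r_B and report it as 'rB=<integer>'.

m = 2000
d = (1, -19);  v_rel = (0, -5),  |v_rel|² = 25
v_rel×d = (0)·(-19) − (-5)·(1) = 5
since m = R²·25 − 5²:  R² = (25 + 2000) / 25 = 81
R = √81 = 9  ⇒  r_B = 9 − 1 = 8

rB=8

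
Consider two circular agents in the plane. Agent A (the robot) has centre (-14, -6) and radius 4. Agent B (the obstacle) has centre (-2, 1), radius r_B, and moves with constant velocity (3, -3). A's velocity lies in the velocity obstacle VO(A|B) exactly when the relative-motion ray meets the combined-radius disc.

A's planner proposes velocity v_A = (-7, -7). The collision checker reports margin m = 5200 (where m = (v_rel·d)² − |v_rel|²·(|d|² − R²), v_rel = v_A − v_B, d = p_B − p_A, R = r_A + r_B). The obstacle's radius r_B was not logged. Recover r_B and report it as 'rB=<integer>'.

m = 5200
d = (12, 7);  v_rel = (-10, -4),  |v_rel|² = 116
v_rel×d = (-10)·(7) − (-4)·(12) = -22
since m = R²·116 − (-22)²:  R² = (484 + 5200) / 116 = 49
R = √49 = 7  ⇒  r_B = 7 − 4 = 3

rB=3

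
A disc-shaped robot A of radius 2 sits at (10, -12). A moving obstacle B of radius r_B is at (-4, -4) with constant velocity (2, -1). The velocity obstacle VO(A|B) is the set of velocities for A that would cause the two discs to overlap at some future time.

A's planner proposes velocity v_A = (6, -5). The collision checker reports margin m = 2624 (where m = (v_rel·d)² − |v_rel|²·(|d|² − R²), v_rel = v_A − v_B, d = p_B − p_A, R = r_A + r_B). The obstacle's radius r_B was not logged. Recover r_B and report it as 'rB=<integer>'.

m = 2624
d = (-14, 8);  v_rel = (4, -4),  |v_rel|² = 32
v_rel×d = (4)·(8) − (-4)·(-14) = -24
since m = R²·32 − (-24)²:  R² = (576 + 2624) / 32 = 100
R = √100 = 10  ⇒  r_B = 10 − 2 = 8

rB=8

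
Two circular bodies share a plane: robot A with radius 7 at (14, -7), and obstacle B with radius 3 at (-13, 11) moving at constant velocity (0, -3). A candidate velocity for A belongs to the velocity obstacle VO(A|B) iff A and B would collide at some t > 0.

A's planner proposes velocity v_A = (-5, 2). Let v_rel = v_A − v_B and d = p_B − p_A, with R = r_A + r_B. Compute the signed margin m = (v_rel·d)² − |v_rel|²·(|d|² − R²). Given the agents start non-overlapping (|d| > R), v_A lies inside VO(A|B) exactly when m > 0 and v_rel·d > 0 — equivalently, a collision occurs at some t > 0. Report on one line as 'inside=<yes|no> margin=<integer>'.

d = (-27, 18),  |d|² = 1053;  R = 7+3 = 10,  c = 1053−10² = 953
v_rel = (-5, 5),  |v_rel|² = 50;  v_rel·d = (-5)·(-27) + (5)·(18) = 225
50·t² − 450·t + 953 = 0  ⇒  m = 225² − 50·953 = 2975
m = 2975 > 0,  v_rel·d = 225 > 0  ⇒  inside

inside=yes margin=2975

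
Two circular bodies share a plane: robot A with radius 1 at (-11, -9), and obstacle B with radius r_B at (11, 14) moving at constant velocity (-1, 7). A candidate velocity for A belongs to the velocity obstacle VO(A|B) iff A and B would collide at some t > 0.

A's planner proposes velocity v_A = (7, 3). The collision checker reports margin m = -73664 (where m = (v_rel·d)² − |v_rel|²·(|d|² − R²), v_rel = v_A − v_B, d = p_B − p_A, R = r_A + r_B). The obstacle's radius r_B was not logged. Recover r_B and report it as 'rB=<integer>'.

m = -73664
d = (22, 23);  v_rel = (8, -4),  |v_rel|² = 80
v_rel×d = (8)·(23) − (-4)·(22) = 272
since m = R²·80 − 272²:  R² = (73984 + -73664) / 80 = 4
R = √4 = 2  ⇒  r_B = 2 − 1 = 1

rB=1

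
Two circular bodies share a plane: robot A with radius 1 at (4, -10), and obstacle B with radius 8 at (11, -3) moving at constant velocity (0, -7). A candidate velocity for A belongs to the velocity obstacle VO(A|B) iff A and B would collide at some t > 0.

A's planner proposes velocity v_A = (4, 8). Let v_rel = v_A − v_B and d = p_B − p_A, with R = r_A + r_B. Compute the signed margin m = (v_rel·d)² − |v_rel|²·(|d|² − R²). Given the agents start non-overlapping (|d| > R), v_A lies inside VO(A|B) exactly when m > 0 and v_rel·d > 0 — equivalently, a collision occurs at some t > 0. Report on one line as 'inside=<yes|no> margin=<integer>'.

d = (7, 7),  |d|² = 98;  R = 1+8 = 9,  c = 98−9² = 17
v_rel = (4, 15),  |v_rel|² = 241;  v_rel·d = (4)·(7) + (15)·(7) = 133
241·t² − 266·t + 17 = 0  ⇒  m = 133² − 241·17 = 13592
m = 13592 > 0,  v_rel·d = 133 > 0  ⇒  inside

inside=yes margin=13592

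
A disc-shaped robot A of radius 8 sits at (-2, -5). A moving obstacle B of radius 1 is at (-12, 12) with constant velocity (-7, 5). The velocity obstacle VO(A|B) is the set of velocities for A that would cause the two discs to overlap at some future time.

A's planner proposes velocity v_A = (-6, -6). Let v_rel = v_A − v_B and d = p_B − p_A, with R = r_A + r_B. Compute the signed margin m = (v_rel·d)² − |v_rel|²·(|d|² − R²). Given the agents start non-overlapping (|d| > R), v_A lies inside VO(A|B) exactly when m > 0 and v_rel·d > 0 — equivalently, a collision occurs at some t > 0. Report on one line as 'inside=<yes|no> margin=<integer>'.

d = (-10, 17),  |d|² = 389;  R = 8+1 = 9,  c = 389−9² = 308
v_rel = (1, -11),  |v_rel|² = 122;  v_rel·d = (1)·(-10) + (-11)·(17) = -197
122·t² + 394·t + 308 = 0  ⇒  m = (-197)² − 122·308 = 1233
m = 1233 > 0,  v_rel·d = -197 < 0  ⇒  outside

inside=no margin=1233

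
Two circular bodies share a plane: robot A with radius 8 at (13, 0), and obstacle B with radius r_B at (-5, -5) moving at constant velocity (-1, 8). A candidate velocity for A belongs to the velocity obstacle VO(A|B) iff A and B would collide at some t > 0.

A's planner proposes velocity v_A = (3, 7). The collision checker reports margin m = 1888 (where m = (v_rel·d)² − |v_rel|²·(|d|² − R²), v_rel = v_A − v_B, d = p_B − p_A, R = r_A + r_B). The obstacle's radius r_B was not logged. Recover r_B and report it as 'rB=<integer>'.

m = 1888
d = (-18, -5);  v_rel = (4, -1),  |v_rel|² = 17
v_rel×d = (4)·(-5) − (-1)·(-18) = -38
since m = R²·17 − (-38)²:  R² = (1444 + 1888) / 17 = 196
R = √196 = 14  ⇒  r_B = 14 − 8 = 6

rB=6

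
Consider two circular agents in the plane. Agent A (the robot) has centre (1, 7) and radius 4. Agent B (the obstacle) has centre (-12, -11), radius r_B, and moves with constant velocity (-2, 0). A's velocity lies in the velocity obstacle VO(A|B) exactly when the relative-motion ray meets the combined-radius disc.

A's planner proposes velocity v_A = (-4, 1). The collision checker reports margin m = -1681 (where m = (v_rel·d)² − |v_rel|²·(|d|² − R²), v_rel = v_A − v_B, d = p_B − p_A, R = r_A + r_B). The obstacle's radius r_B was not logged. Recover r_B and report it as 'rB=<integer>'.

m = -1681
d = (-13, -18);  v_rel = (-2, 1),  |v_rel|² = 5
v_rel×d = (-2)·(-18) − (1)·(-13) = 49
since m = R²·5 − 49²:  R² = (2401 + -1681) / 5 = 144
R = √144 = 12  ⇒  r_B = 12 − 4 = 8

rB=8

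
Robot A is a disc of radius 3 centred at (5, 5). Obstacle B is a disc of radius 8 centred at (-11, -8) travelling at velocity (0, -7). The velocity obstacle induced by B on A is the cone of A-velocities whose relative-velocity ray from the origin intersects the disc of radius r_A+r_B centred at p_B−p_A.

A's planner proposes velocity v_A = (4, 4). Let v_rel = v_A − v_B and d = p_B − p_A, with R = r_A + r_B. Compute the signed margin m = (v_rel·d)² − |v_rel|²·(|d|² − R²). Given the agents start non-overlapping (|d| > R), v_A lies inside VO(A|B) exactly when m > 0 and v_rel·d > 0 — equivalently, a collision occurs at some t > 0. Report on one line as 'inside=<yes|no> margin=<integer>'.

d = (-16, -13),  |d|² = 425;  R = 3+8 = 11,  c = 425−11² = 304
v_rel = (4, 11),  |v_rel|² = 137;  v_rel·d = (4)·(-16) + (11)·(-13) = -207
137·t² + 414·t + 304 = 0  ⇒  m = (-207)² − 137·304 = 1201
m = 1201 > 0,  v_rel·d = -207 < 0  ⇒  outside

inside=no margin=1201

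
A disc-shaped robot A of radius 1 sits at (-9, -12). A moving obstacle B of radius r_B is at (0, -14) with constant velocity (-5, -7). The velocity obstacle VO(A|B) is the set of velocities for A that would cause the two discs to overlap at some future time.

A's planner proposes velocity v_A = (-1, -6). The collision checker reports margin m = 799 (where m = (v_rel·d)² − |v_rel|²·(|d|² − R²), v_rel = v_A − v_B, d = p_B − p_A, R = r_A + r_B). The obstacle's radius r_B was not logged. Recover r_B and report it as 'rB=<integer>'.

m = 799
d = (9, -2);  v_rel = (4, 1),  |v_rel|² = 17
v_rel×d = (4)·(-2) − (1)·(9) = -17
since m = R²·17 − (-17)²:  R² = (289 + 799) / 17 = 64
R = √64 = 8  ⇒  r_B = 8 − 1 = 7

rB=7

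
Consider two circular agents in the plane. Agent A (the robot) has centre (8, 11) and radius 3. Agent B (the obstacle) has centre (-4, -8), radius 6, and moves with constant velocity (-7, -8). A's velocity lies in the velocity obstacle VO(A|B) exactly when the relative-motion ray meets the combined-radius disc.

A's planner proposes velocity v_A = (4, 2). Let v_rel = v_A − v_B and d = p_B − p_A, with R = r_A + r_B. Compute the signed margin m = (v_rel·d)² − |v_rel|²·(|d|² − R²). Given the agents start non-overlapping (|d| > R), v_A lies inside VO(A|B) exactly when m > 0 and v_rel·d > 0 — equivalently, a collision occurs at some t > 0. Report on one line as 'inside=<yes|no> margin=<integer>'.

d = (-12, -19),  |d|² = 505;  R = 3+6 = 9,  c = 505−9² = 424
v_rel = (11, 10),  |v_rel|² = 221;  v_rel·d = (11)·(-12) + (10)·(-19) = -322
221·t² + 644·t + 424 = 0  ⇒  m = (-322)² − 221·424 = 9980
m = 9980 > 0,  v_rel·d = -322 < 0  ⇒  outside

inside=no margin=9980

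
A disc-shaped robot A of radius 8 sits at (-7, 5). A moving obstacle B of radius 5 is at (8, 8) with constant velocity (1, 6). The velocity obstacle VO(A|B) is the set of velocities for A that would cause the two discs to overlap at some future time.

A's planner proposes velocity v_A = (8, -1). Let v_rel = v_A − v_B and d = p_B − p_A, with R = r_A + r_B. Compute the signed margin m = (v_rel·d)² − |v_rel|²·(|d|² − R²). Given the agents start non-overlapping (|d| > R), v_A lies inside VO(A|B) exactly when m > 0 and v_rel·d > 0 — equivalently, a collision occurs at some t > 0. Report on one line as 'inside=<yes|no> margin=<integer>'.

d = (15, 3),  |d|² = 234;  R = 8+5 = 13,  c = 234−13² = 65
v_rel = (7, -7),  |v_rel|² = 98;  v_rel·d = (7)·(15) + (-7)·(3) = 84
98·t² − 168·t + 65 = 0  ⇒  m = 84² − 98·65 = 686
m = 686 > 0,  v_rel·d = 84 > 0  ⇒  inside

inside=yes margin=686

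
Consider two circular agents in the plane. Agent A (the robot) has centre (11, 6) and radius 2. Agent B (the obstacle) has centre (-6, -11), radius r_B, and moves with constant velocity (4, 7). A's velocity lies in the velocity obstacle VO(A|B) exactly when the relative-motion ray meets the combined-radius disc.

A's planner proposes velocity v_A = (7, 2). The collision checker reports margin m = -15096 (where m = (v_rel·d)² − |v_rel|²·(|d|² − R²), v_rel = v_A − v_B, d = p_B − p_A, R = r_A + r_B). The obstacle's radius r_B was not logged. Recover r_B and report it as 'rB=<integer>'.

m = -15096
d = (-17, -17);  v_rel = (3, -5),  |v_rel|² = 34
v_rel×d = (3)·(-17) − (-5)·(-17) = -136
since m = R²·34 − (-136)²:  R² = (18496 + -15096) / 34 = 100
R = √100 = 10  ⇒  r_B = 10 − 2 = 8

rB=8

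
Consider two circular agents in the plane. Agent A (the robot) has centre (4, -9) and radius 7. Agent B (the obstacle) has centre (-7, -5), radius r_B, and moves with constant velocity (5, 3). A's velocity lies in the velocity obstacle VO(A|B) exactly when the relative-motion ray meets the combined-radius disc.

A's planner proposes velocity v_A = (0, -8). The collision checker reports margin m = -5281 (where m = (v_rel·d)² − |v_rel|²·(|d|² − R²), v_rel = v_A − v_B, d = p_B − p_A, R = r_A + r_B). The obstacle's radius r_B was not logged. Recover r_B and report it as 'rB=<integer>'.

m = -5281
d = (-11, 4);  v_rel = (-5, -11),  |v_rel|² = 146
v_rel×d = (-5)·(4) − (-11)·(-11) = -141
since m = R²·146 − (-141)²:  R² = (19881 + -5281) / 146 = 100
R = √100 = 10  ⇒  r_B = 10 − 7 = 3

rB=3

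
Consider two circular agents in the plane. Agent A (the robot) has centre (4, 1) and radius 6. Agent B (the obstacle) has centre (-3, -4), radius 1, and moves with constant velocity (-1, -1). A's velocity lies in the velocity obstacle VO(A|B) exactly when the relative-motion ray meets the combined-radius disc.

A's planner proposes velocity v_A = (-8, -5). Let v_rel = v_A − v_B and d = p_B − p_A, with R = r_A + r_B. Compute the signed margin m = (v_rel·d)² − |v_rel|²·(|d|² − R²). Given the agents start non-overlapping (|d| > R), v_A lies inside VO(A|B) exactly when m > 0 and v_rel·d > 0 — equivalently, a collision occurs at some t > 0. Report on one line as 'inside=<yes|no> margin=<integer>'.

d = (-7, -5),  |d|² = 74;  R = 6+1 = 7,  c = 74−7² = 25
v_rel = (-7, -4),  |v_rel|² = 65;  v_rel·d = (-7)·(-7) + (-4)·(-5) = 69
65·t² − 138·t + 25 = 0  ⇒  m = 69² − 65·25 = 3136
m = 3136 > 0,  v_rel·d = 69 > 0  ⇒  inside

inside=yes margin=3136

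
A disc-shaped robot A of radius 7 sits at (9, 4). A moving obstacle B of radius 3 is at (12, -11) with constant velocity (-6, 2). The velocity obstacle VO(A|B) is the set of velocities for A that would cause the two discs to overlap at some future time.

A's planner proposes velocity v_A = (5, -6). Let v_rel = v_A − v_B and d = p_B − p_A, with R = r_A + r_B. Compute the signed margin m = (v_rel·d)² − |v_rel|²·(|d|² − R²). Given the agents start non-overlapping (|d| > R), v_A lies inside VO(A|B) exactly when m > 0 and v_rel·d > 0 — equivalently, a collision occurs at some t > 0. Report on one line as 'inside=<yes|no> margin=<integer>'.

d = (3, -15),  |d|² = 234;  R = 7+3 = 10,  c = 234−10² = 134
v_rel = (11, -8),  |v_rel|² = 185;  v_rel·d = (11)·(3) + (-8)·(-15) = 153
185·t² − 306·t + 134 = 0  ⇒  m = 153² − 185·134 = -1381
m = -1381 < 0,  v_rel·d = 153 > 0  ⇒  outside

inside=no margin=-1381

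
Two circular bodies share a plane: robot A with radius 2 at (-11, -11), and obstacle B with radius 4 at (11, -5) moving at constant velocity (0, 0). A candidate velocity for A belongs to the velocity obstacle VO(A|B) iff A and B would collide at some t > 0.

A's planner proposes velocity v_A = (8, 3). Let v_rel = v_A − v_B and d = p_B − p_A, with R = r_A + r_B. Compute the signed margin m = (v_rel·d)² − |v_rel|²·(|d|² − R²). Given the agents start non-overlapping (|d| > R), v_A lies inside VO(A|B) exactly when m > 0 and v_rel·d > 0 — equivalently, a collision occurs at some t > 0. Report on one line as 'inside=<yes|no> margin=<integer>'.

d = (22, 6),  |d|² = 520;  R = 2+4 = 6,  c = 520−6² = 484
v_rel = (8, 3),  |v_rel|² = 73;  v_rel·d = (8)·(22) + (3)·(6) = 194
73·t² − 388·t + 484 = 0  ⇒  m = 194² − 73·484 = 2304
m = 2304 > 0,  v_rel·d = 194 > 0  ⇒  inside

inside=yes margin=2304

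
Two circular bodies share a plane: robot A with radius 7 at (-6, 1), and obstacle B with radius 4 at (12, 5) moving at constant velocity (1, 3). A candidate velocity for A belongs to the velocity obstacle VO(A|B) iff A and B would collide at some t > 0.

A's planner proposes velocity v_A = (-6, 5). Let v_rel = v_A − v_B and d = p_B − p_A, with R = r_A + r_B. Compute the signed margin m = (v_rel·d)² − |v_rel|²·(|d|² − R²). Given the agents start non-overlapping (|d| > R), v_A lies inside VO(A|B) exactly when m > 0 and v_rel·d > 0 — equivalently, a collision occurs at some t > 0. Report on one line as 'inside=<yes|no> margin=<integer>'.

d = (18, 4),  |d|² = 340;  R = 7+4 = 11,  c = 340−11² = 219
v_rel = (-7, 2),  |v_rel|² = 53;  v_rel·d = (-7)·(18) + (2)·(4) = -118
53·t² + 236·t + 219 = 0  ⇒  m = (-118)² − 53·219 = 2317
m = 2317 > 0,  v_rel·d = -118 < 0  ⇒  outside

inside=no margin=2317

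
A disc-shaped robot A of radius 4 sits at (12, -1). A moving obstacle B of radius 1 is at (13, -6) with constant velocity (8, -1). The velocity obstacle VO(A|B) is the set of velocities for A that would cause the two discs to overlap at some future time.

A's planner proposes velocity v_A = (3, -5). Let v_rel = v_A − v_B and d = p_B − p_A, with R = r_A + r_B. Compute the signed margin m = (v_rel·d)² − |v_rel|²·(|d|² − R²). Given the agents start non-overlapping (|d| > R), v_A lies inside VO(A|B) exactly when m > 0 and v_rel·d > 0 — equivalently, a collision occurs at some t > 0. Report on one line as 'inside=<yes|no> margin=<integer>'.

d = (1, -5),  |d|² = 26;  R = 4+1 = 5,  c = 26−5² = 1
v_rel = (-5, -4),  |v_rel|² = 41;  v_rel·d = (-5)·(1) + (-4)·(-5) = 15
41·t² − 30·t + 1 = 0  ⇒  m = 15² − 41·1 = 184
m = 184 > 0,  v_rel·d = 15 > 0  ⇒  inside

inside=yes margin=184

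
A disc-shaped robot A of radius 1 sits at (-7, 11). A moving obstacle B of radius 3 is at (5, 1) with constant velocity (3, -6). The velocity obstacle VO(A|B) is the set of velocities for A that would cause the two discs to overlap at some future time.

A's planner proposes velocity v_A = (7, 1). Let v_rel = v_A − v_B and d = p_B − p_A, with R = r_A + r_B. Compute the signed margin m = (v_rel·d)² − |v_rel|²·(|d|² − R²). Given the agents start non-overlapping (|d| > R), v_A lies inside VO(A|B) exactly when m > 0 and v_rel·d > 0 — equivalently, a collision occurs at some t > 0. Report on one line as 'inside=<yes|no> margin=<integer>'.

d = (12, -10),  |d|² = 244;  R = 1+3 = 4,  c = 244−4² = 228
v_rel = (4, 7),  |v_rel|² = 65;  v_rel·d = (4)·(12) + (7)·(-10) = -22
65·t² + 44·t + 228 = 0  ⇒  m = (-22)² − 65·228 = -14336
m = -14336 < 0,  v_rel·d = -22 < 0  ⇒  outside

inside=no margin=-14336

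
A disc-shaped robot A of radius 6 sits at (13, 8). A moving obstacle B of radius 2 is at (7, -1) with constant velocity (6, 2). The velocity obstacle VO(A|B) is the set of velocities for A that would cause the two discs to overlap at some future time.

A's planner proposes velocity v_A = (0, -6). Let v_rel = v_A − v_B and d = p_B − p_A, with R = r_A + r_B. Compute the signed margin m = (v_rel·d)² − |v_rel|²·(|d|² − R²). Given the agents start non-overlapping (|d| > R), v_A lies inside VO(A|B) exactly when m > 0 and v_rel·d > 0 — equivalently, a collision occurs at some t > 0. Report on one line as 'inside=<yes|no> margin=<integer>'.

d = (-6, -9),  |d|² = 117;  R = 6+2 = 8,  c = 117−8² = 53
v_rel = (-6, -8),  |v_rel|² = 100;  v_rel·d = (-6)·(-6) + (-8)·(-9) = 108
100·t² − 216·t + 53 = 0  ⇒  m = 108² − 100·53 = 6364
m = 6364 > 0,  v_rel·d = 108 > 0  ⇒  inside

inside=yes margin=6364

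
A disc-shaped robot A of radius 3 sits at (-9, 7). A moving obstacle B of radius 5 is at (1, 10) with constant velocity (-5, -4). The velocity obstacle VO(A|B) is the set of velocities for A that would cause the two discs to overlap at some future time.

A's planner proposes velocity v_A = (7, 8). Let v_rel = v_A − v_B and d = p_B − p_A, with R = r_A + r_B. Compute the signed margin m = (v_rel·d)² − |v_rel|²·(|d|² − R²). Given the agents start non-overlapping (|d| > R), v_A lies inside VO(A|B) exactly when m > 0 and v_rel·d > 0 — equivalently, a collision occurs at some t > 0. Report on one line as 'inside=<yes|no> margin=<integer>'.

d = (10, 3),  |d|² = 109;  R = 3+5 = 8,  c = 109−8² = 45
v_rel = (12, 12),  |v_rel|² = 288;  v_rel·d = (12)·(10) + (12)·(3) = 156
288·t² − 312·t + 45 = 0  ⇒  m = 156² − 288·45 = 11376
m = 11376 > 0,  v_rel·d = 156 > 0  ⇒  inside

inside=yes margin=11376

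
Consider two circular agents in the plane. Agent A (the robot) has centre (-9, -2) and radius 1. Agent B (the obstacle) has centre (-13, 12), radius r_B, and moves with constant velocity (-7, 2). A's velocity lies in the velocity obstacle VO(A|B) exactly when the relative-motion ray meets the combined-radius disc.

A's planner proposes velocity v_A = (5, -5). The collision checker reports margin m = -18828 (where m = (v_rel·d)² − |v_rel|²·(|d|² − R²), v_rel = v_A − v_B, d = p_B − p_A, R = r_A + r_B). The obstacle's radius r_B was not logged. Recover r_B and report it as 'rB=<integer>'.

m = -18828
d = (-4, 14);  v_rel = (12, -7),  |v_rel|² = 193
v_rel×d = (12)·(14) − (-7)·(-4) = 140
since m = R²·193 − 140²:  R² = (19600 + -18828) / 193 = 4
R = √4 = 2  ⇒  r_B = 2 − 1 = 1

rB=1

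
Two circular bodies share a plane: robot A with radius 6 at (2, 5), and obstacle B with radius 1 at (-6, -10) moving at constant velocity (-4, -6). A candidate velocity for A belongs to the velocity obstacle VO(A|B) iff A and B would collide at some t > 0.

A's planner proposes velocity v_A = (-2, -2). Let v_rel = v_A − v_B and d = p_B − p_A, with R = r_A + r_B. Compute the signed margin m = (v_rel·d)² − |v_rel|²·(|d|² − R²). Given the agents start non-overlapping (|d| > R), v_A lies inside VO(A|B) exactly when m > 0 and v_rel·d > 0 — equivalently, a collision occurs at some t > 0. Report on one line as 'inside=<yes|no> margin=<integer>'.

d = (-8, -15),  |d|² = 289;  R = 6+1 = 7,  c = 289−7² = 240
v_rel = (2, 4),  |v_rel|² = 20;  v_rel·d = (2)·(-8) + (4)·(-15) = -76
20·t² + 152·t + 240 = 0  ⇒  m = (-76)² − 20·240 = 976
m = 976 > 0,  v_rel·d = -76 < 0  ⇒  outside

inside=no margin=976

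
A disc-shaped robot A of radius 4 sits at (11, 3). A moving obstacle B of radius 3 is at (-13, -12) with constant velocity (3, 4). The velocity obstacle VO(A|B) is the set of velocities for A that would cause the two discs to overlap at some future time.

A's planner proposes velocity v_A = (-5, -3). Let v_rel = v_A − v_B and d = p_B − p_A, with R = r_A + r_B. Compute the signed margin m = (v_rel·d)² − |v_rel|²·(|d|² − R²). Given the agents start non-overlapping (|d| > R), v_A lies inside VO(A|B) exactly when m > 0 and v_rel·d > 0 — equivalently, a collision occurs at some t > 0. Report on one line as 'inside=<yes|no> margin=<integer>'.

d = (-24, -15),  |d|² = 801;  R = 4+3 = 7,  c = 801−7² = 752
v_rel = (-8, -7),  |v_rel|² = 113;  v_rel·d = (-8)·(-24) + (-7)·(-15) = 297
113·t² − 594·t + 752 = 0  ⇒  m = 297² − 113·752 = 3233
m = 3233 > 0,  v_rel·d = 297 > 0  ⇒  inside

inside=yes margin=3233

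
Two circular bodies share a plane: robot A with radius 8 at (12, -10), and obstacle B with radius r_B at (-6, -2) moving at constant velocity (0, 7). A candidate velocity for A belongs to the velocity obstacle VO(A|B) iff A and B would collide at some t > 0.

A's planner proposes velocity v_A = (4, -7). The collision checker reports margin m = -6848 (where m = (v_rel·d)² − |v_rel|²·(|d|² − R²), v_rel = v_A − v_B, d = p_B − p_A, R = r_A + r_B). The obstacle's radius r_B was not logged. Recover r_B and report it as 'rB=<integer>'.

m = -6848
d = (-18, 8);  v_rel = (4, -14),  |v_rel|² = 212
v_rel×d = (4)·(8) − (-14)·(-18) = -220
since m = R²·212 − (-220)²:  R² = (48400 + -6848) / 212 = 196
R = √196 = 14  ⇒  r_B = 14 − 8 = 6

rB=6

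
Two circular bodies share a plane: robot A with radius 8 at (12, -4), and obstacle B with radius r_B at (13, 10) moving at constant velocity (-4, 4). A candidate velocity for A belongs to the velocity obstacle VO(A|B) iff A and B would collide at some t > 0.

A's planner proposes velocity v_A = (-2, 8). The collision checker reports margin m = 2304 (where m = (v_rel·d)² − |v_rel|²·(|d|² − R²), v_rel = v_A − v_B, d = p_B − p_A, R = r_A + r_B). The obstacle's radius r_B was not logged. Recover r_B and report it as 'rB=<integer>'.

m = 2304
d = (1, 14);  v_rel = (2, 4),  |v_rel|² = 20
v_rel×d = (2)·(14) − (4)·(1) = 24
since m = R²·20 − 24²:  R² = (576 + 2304) / 20 = 144
R = √144 = 12  ⇒  r_B = 12 − 8 = 4

rB=4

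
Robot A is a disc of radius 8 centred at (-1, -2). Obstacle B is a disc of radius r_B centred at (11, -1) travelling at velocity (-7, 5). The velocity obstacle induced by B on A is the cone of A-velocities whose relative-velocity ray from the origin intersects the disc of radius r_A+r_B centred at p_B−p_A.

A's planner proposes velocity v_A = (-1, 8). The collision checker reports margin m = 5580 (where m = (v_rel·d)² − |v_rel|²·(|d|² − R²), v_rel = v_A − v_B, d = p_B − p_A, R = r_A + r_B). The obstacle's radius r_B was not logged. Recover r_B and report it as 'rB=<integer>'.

m = 5580
d = (12, 1);  v_rel = (6, 3),  |v_rel|² = 45
v_rel×d = (6)·(1) − (3)·(12) = -30
since m = R²·45 − (-30)²:  R² = (900 + 5580) / 45 = 144
R = √144 = 12  ⇒  r_B = 12 − 8 = 4

rB=4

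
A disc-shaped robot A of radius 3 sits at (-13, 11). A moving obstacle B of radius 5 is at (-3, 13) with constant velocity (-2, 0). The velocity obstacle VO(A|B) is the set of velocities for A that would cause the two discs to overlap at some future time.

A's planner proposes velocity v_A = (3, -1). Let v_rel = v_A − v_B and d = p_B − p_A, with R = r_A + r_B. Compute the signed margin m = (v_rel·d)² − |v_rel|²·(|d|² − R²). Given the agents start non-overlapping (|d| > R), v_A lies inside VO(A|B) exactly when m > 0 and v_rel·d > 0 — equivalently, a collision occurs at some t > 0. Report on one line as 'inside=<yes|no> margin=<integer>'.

d = (10, 2),  |d|² = 104;  R = 3+5 = 8,  c = 104−8² = 40
v_rel = (5, -1),  |v_rel|² = 26;  v_rel·d = (5)·(10) + (-1)·(2) = 48
26·t² − 96·t + 40 = 0  ⇒  m = 48² − 26·40 = 1264
m = 1264 > 0,  v_rel·d = 48 > 0  ⇒  inside

inside=yes margin=1264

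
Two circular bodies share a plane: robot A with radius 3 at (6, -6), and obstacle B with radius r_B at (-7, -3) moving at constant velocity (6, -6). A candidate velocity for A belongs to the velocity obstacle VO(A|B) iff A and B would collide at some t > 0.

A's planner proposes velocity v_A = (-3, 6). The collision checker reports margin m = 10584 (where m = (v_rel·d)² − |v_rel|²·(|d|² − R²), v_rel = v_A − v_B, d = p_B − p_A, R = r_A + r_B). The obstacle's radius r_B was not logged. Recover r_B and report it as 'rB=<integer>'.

m = 10584
d = (-13, 3);  v_rel = (-9, 12),  |v_rel|² = 225
v_rel×d = (-9)·(3) − (12)·(-13) = 129
since m = R²·225 − 129²:  R² = (16641 + 10584) / 225 = 121
R = √121 = 11  ⇒  r_B = 11 − 3 = 8

rB=8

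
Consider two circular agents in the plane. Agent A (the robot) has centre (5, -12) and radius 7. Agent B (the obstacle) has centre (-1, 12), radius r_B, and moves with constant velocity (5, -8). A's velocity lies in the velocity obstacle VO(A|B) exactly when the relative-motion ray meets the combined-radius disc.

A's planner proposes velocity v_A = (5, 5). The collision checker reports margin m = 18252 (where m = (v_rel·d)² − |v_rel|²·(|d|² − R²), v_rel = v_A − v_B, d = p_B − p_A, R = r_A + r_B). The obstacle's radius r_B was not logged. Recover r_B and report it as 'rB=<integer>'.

m = 18252
d = (-6, 24);  v_rel = (0, 13),  |v_rel|² = 169
v_rel×d = (0)·(24) − (13)·(-6) = 78
since m = R²·169 − 78²:  R² = (6084 + 18252) / 169 = 144
R = √144 = 12  ⇒  r_B = 12 − 7 = 5

rB=5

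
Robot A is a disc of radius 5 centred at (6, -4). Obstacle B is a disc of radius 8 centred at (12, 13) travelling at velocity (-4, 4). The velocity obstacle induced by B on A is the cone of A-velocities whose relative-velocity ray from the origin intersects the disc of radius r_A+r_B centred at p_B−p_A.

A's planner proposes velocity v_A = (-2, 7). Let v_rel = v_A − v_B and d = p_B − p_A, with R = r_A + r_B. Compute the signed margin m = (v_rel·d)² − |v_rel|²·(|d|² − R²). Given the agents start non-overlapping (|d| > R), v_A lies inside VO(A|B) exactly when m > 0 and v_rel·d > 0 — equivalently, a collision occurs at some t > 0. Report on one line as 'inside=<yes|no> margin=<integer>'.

d = (6, 17),  |d|² = 325;  R = 5+8 = 13,  c = 325−13² = 156
v_rel = (2, 3),  |v_rel|² = 13;  v_rel·d = (2)·(6) + (3)·(17) = 63
13·t² − 126·t + 156 = 0  ⇒  m = 63² − 13·156 = 1941
m = 1941 > 0,  v_rel·d = 63 > 0  ⇒  inside

inside=yes margin=1941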